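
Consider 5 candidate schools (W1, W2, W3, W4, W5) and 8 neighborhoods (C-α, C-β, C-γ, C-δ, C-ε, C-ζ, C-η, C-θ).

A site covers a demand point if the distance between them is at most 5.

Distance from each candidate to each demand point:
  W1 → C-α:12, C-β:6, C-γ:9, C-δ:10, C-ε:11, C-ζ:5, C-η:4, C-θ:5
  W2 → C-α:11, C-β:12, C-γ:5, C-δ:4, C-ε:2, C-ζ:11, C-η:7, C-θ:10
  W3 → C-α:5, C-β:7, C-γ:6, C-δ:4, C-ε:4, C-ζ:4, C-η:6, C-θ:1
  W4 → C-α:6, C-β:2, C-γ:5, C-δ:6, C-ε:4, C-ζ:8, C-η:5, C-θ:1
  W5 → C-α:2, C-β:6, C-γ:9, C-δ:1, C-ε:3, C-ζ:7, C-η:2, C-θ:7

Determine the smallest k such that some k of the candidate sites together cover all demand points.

Coverage sets (demand points within 5 of each site):
  W1: {C-ζ, C-η, C-θ}
  W2: {C-γ, C-δ, C-ε}
  W3: {C-α, C-δ, C-ε, C-ζ, C-θ}
  W4: {C-β, C-γ, C-ε, C-η, C-θ}
  W5: {C-α, C-δ, C-ε, C-η}
No single site covers all 8 demand points.
But {W3, W4} covers everything, so the minimum is 2.

2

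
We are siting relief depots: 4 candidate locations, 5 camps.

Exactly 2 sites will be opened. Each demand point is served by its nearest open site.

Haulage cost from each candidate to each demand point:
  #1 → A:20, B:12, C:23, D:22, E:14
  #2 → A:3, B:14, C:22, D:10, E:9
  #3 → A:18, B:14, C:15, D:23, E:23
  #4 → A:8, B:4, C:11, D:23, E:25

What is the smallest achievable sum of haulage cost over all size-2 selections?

Open {#2, #4}.
  A→#2 3, B→#4 4, C→#4 11, D→#2 10, E→#2 9  ⇒ total 37.
Compare {#2, #3}: total 51.
Compare {#1, #2}: total 56.
No size-2 selection does better; minimum is 37.

37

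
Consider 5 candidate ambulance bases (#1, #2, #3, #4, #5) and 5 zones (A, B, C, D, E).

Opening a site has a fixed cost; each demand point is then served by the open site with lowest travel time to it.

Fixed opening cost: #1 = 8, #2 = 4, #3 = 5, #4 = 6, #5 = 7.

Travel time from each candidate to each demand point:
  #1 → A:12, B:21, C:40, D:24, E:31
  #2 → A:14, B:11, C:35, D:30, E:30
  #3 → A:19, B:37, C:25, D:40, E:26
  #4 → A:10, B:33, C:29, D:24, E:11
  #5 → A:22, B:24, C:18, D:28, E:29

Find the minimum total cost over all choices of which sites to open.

91

Open {#2, #4, #5}: assign each demand point to its cheapest open site.
  A→#4 10, B→#2 11, C→#5 18, D→#4 24, E→#4 11
  travel time 74, fixed 17 → total 91.
Compare {#2, #4}: travel time 85 + fixed 10 = 95.
Compare {#2, #3, #4}: travel time 81 + fixed 15 = 96.
Compare {#2, #3, #4, #5}: travel time 74 + fixed 22 = 96.
All other subsets cost ≥ 95. Minimum total cost: 91.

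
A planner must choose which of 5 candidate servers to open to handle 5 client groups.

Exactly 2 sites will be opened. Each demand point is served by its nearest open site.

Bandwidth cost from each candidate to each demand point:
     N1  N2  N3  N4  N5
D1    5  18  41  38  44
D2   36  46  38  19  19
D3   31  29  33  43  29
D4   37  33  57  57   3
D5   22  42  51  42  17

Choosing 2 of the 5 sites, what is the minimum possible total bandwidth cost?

99

Open {D1, D2}.
  N1→D1 5, N2→D1 18, N3→D2 38, N4→D2 19, N5→D2 19  ⇒ total 99.
Compare {D1, D4}: total 105.
Compare {D1, D5}: total 119.
No size-2 selection does better; minimum is 99.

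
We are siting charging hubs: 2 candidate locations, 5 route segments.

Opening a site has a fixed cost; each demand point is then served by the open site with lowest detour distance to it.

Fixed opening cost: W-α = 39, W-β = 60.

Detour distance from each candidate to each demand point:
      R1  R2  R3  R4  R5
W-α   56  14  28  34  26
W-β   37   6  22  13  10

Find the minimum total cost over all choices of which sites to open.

Open {W-β}: assign each demand point to its cheapest open site.
  R1→W-β 37, R2→W-β 6, R3→W-β 22, R4→W-β 13, R5→W-β 10
  detour distance 88, fixed 60 → total 148.
Compare {W-α, W-β}: detour distance 88 + fixed 99 = 187.
Compare {W-α}: detour distance 158 + fixed 39 = 197.

148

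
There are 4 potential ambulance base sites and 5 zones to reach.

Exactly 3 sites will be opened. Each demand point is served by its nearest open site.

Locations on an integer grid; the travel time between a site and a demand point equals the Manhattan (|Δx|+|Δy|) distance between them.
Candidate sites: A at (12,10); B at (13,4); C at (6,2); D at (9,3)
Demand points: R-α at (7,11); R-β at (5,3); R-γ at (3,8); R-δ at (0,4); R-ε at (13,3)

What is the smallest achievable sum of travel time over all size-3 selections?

26

Open {A, B, C}.
  R-α→A 6, R-β→C 2, R-γ→C 9, R-δ→C 8, R-ε→B 1  ⇒ total 26.
Compare {A, C, D}: total 29.
Compare {B, C, D}: total 30.
No size-3 selection does better; minimum is 26.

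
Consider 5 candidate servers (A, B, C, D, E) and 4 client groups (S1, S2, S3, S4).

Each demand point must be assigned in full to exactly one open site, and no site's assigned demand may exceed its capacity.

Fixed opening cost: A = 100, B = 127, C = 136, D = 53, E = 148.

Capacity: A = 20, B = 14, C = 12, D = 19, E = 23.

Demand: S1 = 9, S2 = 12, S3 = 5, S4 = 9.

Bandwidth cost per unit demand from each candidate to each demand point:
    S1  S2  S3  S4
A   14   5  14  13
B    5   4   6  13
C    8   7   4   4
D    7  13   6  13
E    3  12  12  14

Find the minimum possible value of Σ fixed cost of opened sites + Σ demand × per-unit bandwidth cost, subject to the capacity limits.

463

Open {A, D}; cheapest assignment that respects the capacities:
  A (cap 20, load 17): S2, S3 — cost 12×5 + 5×14 = 130
  D (cap 19, load 18): S1, S4 — cost 9×7 + 9×13 = 180
  Shipping 310, fixed 153 → total 463.
  Any other capacity-feasible assignment to {A, D} ships for at least 310.
Compare {A, C, D}: its best feasible assignment gives total 478.
Compare {B, C, D}: its best feasible assignment gives total 493.
Every other set of open sites that can feasibly serve all demand totals ≥ 478 even under its best assignment. Minimum: 463.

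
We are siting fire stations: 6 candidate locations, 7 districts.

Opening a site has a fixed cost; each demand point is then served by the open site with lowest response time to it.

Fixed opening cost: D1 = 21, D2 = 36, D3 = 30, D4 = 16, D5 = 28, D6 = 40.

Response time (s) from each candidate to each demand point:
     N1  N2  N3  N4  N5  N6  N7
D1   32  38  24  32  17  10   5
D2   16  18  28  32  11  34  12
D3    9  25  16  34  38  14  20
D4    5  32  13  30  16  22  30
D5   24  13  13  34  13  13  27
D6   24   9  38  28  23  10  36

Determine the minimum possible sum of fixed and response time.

Open {D1, D4}: assign each demand point to its cheapest open site.
  N1→D4 5, N2→D4 32, N3→D4 13, N4→D4 30, N5→D4 16, N6→D1 10, N7→D1 5
  response time 111, fixed 37 → total 148.
Compare {D1, D4, D5}: response time 89 + fixed 65 = 154.
Compare {D4, D5}: response time 114 + fixed 44 = 158.
Compare {D1, D5}: response time 110 + fixed 49 = 159.
All other subsets cost ≥ 154. Minimum total cost: 148.

148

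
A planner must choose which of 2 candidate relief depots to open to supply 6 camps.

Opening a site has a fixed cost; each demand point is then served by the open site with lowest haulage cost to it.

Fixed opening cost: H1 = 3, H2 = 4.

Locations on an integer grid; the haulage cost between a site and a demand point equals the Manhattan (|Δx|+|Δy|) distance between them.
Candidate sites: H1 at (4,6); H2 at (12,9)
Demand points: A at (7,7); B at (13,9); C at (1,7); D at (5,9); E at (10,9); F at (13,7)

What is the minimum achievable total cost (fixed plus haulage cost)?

Open {H1, H2}: assign each demand point to its cheapest open site.
  A→H1 4, B→H2 1, C→H1 4, D→H1 4, E→H2 2, F→H2 3
  haulage cost 18, fixed 7 → total 25.
Compare {H2}: haulage cost 33 + fixed 4 = 37.
Compare {H1}: haulage cost 43 + fixed 3 = 46.

25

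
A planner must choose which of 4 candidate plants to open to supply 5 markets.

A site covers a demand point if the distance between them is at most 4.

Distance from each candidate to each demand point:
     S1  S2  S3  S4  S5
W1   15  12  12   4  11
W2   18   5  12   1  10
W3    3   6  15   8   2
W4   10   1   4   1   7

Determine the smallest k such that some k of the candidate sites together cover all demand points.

Coverage sets (demand points within 4 of each site):
  W1: {S4}
  W2: {S4}
  W3: {S1, S5}
  W4: {S2, S3, S4}
No single site covers all 5 demand points.
But {W3, W4} covers everything, so the minimum is 2.

2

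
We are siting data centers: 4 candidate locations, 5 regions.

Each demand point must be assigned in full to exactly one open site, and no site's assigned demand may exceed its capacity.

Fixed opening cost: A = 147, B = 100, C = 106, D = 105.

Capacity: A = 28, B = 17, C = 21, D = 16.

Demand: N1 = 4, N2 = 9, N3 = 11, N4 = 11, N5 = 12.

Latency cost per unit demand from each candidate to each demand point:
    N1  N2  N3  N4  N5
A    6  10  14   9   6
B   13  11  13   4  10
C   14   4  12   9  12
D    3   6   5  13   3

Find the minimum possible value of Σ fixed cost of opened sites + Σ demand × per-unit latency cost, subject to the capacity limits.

571

Open {B, C, D}; cheapest assignment that respects the capacities:
  B (cap 17, load 11): N4 — cost 11×4 = 44
  C (cap 21, load 20): N2, N3 — cost 9×4 + 11×12 = 168
  D (cap 16, load 16): N1, N5 — cost 4×3 + 12×3 = 48
  Shipping 260, fixed 311 → total 571.
  Any other capacity-feasible assignment to {B, C, D} ships for at least 260.
Compare {A, C}: its best feasible assignment gives total 616.
Compare {A, B, D}: its best feasible assignment gives total 625.
Every other set of open sites that can feasibly serve all demand totals ≥ 616 even under its best assignment. Minimum: 571.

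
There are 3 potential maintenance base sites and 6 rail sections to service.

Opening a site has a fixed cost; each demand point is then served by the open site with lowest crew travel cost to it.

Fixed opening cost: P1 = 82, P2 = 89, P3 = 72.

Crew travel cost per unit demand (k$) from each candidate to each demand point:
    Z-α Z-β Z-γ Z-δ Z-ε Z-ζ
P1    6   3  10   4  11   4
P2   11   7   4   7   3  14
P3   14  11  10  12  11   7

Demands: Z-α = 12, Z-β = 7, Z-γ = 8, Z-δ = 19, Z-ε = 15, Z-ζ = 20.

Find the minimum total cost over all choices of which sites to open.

497

Open {P1, P2}: assign each demand point to its cheapest open site.
  Z-α→P1 12×6=72, Z-β→P1 7×3=21, Z-γ→P2 8×4=32, Z-δ→P1 19×4=76, Z-ε→P2 15×3=45, Z-ζ→P1 20×4=80
  crew travel cost 326, fixed 171 → total 497.
Compare {P1, P2, P3}: crew travel cost 326 + fixed 243 = 569.
Compare {P1}: crew travel cost 494 + fixed 82 = 576.
Compare {P1, P3}: crew travel cost 494 + fixed 154 = 648.
All other subsets cost ≥ 569. Minimum total cost: 497.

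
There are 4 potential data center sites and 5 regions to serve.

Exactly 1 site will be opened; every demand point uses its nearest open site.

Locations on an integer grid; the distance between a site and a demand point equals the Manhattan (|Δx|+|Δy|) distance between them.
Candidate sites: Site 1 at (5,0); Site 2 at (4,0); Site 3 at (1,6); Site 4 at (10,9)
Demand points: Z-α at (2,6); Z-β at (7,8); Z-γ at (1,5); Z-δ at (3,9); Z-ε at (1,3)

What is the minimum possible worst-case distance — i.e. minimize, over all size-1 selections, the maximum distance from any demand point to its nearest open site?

8

Open {Site 3}.
  Farthest demand point is Z-β at distance 8 (to Site 3); all others are ≤ 8.
With {Site 1} the worst case is 11.
With {Site 2} the worst case is 11.
No size-1 selection achieves below 8.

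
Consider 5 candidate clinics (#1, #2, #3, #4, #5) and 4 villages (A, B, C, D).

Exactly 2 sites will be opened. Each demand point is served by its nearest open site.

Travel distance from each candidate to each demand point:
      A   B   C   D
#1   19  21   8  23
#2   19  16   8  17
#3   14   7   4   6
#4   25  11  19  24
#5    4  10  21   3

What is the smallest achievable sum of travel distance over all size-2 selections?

Open {#3, #5}.
  A→#5 4, B→#3 7, C→#3 4, D→#5 3  ⇒ total 18.
Compare {#1, #5}: total 25.
Compare {#2, #5}: total 25.
No size-2 selection does better; minimum is 18.

18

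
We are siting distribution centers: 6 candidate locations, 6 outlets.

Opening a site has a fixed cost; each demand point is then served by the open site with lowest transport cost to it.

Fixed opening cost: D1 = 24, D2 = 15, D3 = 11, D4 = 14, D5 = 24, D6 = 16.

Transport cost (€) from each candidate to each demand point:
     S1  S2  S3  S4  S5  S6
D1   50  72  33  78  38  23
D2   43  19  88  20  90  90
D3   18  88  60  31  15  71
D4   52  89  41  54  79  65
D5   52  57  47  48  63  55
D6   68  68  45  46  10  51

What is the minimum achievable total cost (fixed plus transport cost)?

Open {D1, D2, D3}: assign each demand point to its cheapest open site.
  S1→D3 18, S2→D2 19, S3→D1 33, S4→D2 20, S5→D3 15, S6→D1 23
  transport cost 128, fixed 50 → total 178.
Compare {D1, D2, D3, D6}: transport cost 123 + fixed 66 = 189.
Compare {D1, D2, D3, D4}: transport cost 128 + fixed 64 = 192.
Compare {D1, D2, D3, D5}: transport cost 128 + fixed 74 = 202.
All other subsets cost ≥ 189. Minimum total cost: 178.

178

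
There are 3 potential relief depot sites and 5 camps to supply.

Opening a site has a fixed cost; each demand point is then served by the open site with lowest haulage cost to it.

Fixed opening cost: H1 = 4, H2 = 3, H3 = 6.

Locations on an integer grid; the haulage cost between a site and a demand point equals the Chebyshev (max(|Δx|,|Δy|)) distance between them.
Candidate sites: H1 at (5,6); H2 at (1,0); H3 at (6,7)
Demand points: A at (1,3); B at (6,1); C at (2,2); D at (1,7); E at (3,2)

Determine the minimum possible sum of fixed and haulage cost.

Open {H2}: assign each demand point to its cheapest open site.
  A→H2 3, B→H2 5, C→H2 2, D→H2 7, E→H2 2
  haulage cost 19, fixed 3 → total 22.
Compare {H1, H2}: haulage cost 16 + fixed 7 = 23.
Compare {H1}: haulage cost 21 + fixed 4 = 25.
Compare {H2, H3}: haulage cost 17 + fixed 9 = 26.
All other subsets cost ≥ 23. Minimum total cost: 22.

22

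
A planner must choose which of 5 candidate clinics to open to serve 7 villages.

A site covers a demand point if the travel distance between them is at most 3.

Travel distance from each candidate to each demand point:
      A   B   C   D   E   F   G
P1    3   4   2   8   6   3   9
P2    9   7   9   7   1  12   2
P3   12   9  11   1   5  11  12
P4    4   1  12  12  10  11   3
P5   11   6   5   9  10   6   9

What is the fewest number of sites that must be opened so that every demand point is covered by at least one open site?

Coverage sets (demand points within 3 of each site):
  P1: {A, C, F}
  P2: {E, G}
  P3: {D}
  P4: {B, G}
  P5: {}
No 3 sites suffice: every size-3 union leaves at least one demand point uncovered.
But {P1, P2, P3, P4} covers everything, so the minimum is 4.

4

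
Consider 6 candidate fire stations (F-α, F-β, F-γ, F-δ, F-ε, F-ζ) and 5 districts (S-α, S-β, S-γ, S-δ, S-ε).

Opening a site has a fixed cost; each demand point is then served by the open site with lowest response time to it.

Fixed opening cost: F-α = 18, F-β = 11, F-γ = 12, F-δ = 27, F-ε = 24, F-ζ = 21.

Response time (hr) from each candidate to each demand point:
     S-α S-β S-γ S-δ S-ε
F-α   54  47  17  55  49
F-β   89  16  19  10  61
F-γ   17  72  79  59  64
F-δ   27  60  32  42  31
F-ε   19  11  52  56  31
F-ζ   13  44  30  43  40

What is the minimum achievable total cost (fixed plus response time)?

125

Open {F-β, F-ε}: assign each demand point to its cheapest open site.
  S-α→F-ε 19, S-β→F-ε 11, S-γ→F-β 19, S-δ→F-β 10, S-ε→F-ε 31
  response time 90, fixed 35 → total 125.
Compare {F-β, F-ζ}: response time 98 + fixed 32 = 130.
Compare {F-β, F-γ, F-ε}: response time 88 + fixed 47 = 135.
Compare {F-β, F-ε, F-ζ}: response time 84 + fixed 56 = 140.
All other subsets cost ≥ 130. Minimum total cost: 125.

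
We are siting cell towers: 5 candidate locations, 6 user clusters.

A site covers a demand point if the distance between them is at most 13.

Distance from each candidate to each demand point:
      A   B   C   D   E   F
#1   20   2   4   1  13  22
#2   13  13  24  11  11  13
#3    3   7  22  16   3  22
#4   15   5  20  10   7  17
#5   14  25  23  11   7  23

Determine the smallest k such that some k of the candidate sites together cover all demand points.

2

Coverage sets (demand points within 13 of each site):
  #1: {B, C, D, E}
  #2: {A, B, D, E, F}
  #3: {A, B, E}
  #4: {B, D, E}
  #5: {D, E}
No single site covers all 6 demand points.
But {#1, #2} covers everything, so the minimum is 2.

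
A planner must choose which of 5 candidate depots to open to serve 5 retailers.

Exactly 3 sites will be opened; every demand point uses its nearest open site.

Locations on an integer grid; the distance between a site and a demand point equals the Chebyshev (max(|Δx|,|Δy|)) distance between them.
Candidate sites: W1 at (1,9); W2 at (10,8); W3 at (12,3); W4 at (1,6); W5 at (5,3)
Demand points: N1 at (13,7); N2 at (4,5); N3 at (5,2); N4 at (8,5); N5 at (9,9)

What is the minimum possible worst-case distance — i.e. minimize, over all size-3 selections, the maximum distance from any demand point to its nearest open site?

Open {W1, W2, W5}.
  Farthest demand point is N1 at distance 3 (to W2); all others are ≤ 3.
With {W2, W3, W5} the worst case is 3.
With {W2, W4, W5} the worst case is 3.
No size-3 selection achieves below 3.

3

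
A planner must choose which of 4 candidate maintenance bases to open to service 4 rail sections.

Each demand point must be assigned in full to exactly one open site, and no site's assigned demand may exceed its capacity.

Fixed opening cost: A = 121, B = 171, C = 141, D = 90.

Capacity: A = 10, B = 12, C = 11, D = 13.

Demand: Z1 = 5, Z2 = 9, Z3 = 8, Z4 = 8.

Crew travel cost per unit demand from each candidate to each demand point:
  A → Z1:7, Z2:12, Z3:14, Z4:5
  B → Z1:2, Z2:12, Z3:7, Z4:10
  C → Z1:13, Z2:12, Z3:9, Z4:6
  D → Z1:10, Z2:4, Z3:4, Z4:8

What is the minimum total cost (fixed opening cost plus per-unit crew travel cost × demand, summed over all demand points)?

Open {A, C, D}; cheapest assignment that respects the capacities:
  A (cap 10, load 8): Z4 — cost 8×5 = 40
  C (cap 11, load 9): Z2 — cost 9×12 = 108
  D (cap 13, load 13): Z1, Z3 — cost 5×10 + 8×4 = 82
  Shipping 230, fixed 352 → total 582.
  Any other capacity-feasible assignment to {A, C, D} ships for at least 230.
Compare {A, B, D}: its best feasible assignment gives total 612.
Compare {B, C, D}: its best feasible assignment gives total 640.
Every other set of open sites that can feasibly serve all demand totals ≥ 612 even under its best assignment. Minimum: 582.

582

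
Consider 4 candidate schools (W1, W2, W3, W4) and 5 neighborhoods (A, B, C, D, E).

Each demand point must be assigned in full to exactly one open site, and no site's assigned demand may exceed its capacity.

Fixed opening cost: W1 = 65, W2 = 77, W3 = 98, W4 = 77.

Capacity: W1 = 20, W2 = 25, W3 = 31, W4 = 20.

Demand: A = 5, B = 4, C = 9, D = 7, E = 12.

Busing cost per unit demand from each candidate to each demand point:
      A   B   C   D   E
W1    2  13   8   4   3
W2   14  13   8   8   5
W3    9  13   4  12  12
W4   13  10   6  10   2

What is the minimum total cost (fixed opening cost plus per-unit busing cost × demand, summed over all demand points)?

Open {W1, W4}; cheapest assignment that respects the capacities:
  W1 (cap 20, load 17): A, E — cost 5×2 + 12×3 = 46
  W4 (cap 20, load 20): B, C, D — cost 4×10 + 9×6 + 7×10 = 164
  Shipping 210, fixed 142 → total 352.
  Any other capacity-feasible assignment to {W1, W4} ships for at least 210.
Compare {W1, W3}: its best feasible assignment gives total 360.
Compare {W1, W2}: its best feasible assignment gives total 364.
Every other set of open sites that can feasibly serve all demand totals ≥ 360 even under its best assignment. Minimum: 352.

352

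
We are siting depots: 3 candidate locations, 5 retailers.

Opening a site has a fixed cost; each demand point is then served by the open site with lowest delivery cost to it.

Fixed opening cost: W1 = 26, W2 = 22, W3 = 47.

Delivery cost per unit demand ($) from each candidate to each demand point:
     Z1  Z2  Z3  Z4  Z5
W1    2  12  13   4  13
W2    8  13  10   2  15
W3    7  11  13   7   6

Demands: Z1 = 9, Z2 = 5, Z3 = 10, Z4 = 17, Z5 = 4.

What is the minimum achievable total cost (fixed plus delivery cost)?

312

Open {W1, W2}: assign each demand point to its cheapest open site.
  Z1→W1 9×2=18, Z2→W1 5×12=60, Z3→W2 10×10=100, Z4→W2 17×2=34, Z5→W1 4×13=52
  delivery cost 264, fixed 48 → total 312.
Compare {W1, W2, W3}: delivery cost 231 + fixed 95 = 326.
Compare {W2, W3}: delivery cost 276 + fixed 69 = 345.
Compare {W2}: delivery cost 331 + fixed 22 = 353.
All other subsets cost ≥ 326. Minimum total cost: 312.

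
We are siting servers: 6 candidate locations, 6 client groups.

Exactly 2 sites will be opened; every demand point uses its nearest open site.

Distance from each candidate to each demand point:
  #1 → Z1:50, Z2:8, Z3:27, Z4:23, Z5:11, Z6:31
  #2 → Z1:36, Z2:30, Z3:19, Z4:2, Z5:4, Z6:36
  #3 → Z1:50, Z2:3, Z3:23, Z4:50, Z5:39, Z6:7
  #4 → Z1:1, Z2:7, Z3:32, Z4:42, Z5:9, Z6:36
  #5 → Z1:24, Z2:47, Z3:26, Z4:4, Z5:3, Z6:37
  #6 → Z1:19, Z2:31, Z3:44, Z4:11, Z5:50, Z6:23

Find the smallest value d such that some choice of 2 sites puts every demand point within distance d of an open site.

Open {#3, #5}.
  Farthest demand point is Z1 at distance 24 (to #5); all others are ≤ 24.
With {#1, #6} the worst case is 27.
With {#2, #6} the worst case is 30.
No size-2 selection achieves below 24.

24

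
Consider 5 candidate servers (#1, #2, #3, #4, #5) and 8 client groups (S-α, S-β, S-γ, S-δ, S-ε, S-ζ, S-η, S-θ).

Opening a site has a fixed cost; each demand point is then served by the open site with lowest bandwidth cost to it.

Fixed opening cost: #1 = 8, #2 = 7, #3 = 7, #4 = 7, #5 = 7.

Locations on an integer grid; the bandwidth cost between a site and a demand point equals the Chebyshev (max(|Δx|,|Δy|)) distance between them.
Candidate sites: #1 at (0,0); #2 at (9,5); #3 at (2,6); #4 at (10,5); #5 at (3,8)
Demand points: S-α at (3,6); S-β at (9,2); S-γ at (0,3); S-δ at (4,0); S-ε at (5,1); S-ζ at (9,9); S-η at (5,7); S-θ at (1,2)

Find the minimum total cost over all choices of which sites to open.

Open {#2, #3}: assign each demand point to its cheapest open site.
  S-α→#3 1, S-β→#2 3, S-γ→#3 3, S-δ→#2 5, S-ε→#2 4, S-ζ→#2 4, S-η→#3 3, S-θ→#3 4
  bandwidth cost 27, fixed 14 → total 41.
Compare {#3}: bandwidth cost 36 + fixed 7 = 43.
Compare {#3, #4}: bandwidth cost 29 + fixed 14 = 43.
Compare {#1, #2}: bandwidth cost 30 + fixed 15 = 45.
All other subsets cost ≥ 43. Minimum total cost: 41.

41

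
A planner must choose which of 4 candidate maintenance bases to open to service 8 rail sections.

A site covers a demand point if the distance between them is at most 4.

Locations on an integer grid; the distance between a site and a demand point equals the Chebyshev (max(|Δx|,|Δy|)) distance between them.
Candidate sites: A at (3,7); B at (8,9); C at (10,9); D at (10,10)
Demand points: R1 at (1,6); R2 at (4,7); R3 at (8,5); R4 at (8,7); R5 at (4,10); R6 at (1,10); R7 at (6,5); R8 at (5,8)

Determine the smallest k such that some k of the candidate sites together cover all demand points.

2

Coverage sets (demand points within 4 of each site):
  A: {R1, R2, R5, R6, R7, R8}
  B: {R2, R3, R4, R5, R7, R8}
  C: {R3, R4, R7}
  D: {R4}
No single site covers all 8 demand points.
But {A, B} covers everything, so the minimum is 2.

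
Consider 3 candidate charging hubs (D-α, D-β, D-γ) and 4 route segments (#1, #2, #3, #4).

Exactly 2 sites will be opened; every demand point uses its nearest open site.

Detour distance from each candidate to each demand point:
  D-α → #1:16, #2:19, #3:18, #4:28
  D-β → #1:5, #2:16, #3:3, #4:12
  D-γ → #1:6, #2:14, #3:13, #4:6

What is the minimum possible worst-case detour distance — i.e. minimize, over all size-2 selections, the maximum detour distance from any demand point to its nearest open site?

14

Open {D-α, D-γ}.
  Farthest demand point is #2 at detour distance 14 (to D-γ); all others are ≤ 14.
With {D-β, D-γ} the worst case is 14.
With {D-α, D-β} the worst case is 16.
No size-2 selection achieves below 14.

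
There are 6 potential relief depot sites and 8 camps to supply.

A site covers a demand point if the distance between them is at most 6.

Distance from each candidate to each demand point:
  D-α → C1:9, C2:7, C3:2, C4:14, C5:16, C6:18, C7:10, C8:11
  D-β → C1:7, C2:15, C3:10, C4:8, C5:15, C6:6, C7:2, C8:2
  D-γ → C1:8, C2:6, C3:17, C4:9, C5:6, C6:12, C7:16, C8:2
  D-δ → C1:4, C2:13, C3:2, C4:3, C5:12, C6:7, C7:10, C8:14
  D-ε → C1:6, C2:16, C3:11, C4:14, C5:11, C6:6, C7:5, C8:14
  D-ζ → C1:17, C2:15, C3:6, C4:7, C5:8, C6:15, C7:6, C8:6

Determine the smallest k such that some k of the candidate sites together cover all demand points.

Coverage sets (demand points within 6 of each site):
  D-α: {C3}
  D-β: {C6, C7, C8}
  D-γ: {C2, C5, C8}
  D-δ: {C1, C3, C4}
  D-ε: {C1, C6, C7}
  D-ζ: {C3, C7, C8}
No 2 sites suffice: every size-2 union leaves at least one demand point uncovered.
But {D-β, D-γ, D-δ} covers everything, so the minimum is 3.

3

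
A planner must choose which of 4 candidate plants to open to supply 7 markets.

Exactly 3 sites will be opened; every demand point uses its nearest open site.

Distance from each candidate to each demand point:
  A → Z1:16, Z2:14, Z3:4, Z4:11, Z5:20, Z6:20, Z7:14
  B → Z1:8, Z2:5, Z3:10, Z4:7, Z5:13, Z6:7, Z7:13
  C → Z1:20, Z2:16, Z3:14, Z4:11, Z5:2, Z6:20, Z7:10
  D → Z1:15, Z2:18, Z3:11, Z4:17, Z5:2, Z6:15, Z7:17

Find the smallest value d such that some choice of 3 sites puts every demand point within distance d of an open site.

10

Open {A, B, C}.
  Farthest demand point is Z7 at distance 10 (to C); all others are ≤ 10.
With {B, C, D} the worst case is 10.
With {A, B, D} the worst case is 13.
No size-3 selection achieves below 10.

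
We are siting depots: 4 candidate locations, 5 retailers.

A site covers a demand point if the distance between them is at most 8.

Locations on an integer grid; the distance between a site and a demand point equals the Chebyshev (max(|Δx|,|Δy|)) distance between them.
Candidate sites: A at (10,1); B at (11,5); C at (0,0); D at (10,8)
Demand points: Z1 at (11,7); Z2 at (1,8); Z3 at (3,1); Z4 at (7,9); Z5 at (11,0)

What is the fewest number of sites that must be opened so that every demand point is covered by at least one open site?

Coverage sets (demand points within 8 of each site):
  A: {Z1, Z3, Z4, Z5}
  B: {Z1, Z3, Z4, Z5}
  C: {Z2, Z3}
  D: {Z1, Z3, Z4, Z5}
No single site covers all 5 demand points.
But {A, C} covers everything, so the minimum is 2.

2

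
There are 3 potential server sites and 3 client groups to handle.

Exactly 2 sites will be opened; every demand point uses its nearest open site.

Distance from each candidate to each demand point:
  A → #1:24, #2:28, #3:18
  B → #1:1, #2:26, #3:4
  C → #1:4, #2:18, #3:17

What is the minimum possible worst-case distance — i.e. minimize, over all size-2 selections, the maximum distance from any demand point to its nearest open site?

18

Open {A, C}.
  Farthest demand point is #2 at distance 18 (to C); all others are ≤ 18.
With {B, C} the worst case is 18.
With {A, B} the worst case is 26.
No size-2 selection achieves below 18.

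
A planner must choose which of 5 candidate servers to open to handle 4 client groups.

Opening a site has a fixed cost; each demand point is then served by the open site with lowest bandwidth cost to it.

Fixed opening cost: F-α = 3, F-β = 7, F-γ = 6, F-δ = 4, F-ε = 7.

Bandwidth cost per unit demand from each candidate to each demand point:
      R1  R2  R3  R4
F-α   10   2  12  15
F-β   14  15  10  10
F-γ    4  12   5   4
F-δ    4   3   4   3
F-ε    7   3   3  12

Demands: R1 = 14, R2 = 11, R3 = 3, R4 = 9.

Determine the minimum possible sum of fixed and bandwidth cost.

124

Open {F-α, F-δ}: assign each demand point to its cheapest open site.
  R1→F-δ 14×4=56, R2→F-α 11×2=22, R3→F-δ 3×4=12, R4→F-δ 9×3=27
  bandwidth cost 117, fixed 7 → total 124.
Compare {F-α, F-δ, F-ε}: bandwidth cost 114 + fixed 14 = 128.
Compare {F-α, F-γ, F-δ}: bandwidth cost 117 + fixed 13 = 130.
Compare {F-α, F-β, F-δ}: bandwidth cost 117 + fixed 14 = 131.
All other subsets cost ≥ 128. Minimum total cost: 124.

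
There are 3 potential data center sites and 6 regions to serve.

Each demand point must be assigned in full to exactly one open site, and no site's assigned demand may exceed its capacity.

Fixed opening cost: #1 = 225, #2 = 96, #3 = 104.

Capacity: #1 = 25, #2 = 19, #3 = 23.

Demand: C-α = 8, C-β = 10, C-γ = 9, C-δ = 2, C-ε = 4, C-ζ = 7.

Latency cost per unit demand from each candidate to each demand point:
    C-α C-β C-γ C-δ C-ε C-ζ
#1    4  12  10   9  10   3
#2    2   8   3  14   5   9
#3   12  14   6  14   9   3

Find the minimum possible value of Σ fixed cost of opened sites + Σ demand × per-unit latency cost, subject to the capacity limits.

435

Open {#2, #3}; cheapest assignment that respects the capacities:
  #2 (cap 19, load 18): C-α, C-β — cost 8×2 + 10×8 = 96
  #3 (cap 23, load 22): C-γ, C-δ, C-ε, C-ζ — cost 9×6 + 2×14 + 4×9 + 7×3 = 139
  Shipping 235, fixed 200 → total 435.
  Any other capacity-feasible assignment to {#2, #3} ships for at least 235.
Compare {#1, #2}: its best feasible assignment gives total 539.
Compare {#1, #3}: its best feasible assignment gives total 610.
Every other set of open sites that can feasibly serve all demand totals ≥ 539 even under its best assignment. Minimum: 435.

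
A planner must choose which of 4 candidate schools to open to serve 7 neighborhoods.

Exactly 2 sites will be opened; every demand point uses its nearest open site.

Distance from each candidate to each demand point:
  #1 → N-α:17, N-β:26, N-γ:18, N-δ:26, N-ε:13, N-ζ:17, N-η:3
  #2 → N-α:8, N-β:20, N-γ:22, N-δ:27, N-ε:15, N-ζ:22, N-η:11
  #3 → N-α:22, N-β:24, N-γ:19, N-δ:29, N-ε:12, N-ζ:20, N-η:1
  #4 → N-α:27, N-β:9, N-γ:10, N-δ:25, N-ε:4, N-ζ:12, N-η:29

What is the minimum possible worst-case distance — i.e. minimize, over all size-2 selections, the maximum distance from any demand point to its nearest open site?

25

Open {#1, #4}.
  Farthest demand point is N-δ at distance 25 (to #4); all others are ≤ 25.
With {#2, #4} the worst case is 25.
With {#3, #4} the worst case is 25.
No size-2 selection achieves below 25.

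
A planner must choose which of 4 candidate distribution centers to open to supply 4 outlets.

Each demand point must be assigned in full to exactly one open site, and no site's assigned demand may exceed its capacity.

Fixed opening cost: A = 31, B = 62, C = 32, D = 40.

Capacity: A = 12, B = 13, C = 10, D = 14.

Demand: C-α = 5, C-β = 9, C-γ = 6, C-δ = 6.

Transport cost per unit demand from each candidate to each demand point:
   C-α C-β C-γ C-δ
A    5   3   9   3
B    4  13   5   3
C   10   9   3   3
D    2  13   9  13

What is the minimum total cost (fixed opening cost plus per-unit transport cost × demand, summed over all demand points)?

Open {A, B, C}; cheapest assignment that respects the capacities:
  A (cap 12, load 9): C-β — cost 9×3 = 27
  B (cap 13, load 11): C-α, C-δ — cost 5×4 + 6×3 = 38
  C (cap 10, load 6): C-γ — cost 6×3 = 18
  Shipping 83, fixed 125 → total 208.
  Any other capacity-feasible assignment to {A, B, C} ships for at least 83.
Compare {A, C, D}: its best feasible assignment gives total 212.
Compare {A, B, D}: its best feasible assignment gives total 218.
Every other set of open sites that can feasibly serve all demand totals ≥ 212 even under its best assignment. Minimum: 208.

208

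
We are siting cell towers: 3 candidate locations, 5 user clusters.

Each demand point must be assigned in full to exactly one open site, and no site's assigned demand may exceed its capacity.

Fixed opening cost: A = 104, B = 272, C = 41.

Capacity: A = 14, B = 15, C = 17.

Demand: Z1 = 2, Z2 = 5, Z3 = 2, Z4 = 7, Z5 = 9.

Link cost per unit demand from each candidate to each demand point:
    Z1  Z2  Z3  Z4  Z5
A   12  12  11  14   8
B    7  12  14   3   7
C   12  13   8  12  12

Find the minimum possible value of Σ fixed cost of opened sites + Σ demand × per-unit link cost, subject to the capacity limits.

Open {A, C}; cheapest assignment that respects the capacities:
  A (cap 14, load 14): Z2, Z5 — cost 5×12 + 9×8 = 132
  C (cap 17, load 11): Z1, Z3, Z4 — cost 2×12 + 2×8 + 7×12 = 124
  Shipping 256, fixed 145 → total 401.
  Any other capacity-feasible assignment to {A, C} ships for at least 256.
Compare {B, C}: its best feasible assignment gives total 532.
Compare {A, B}: its best feasible assignment gives total 565.
Every other set of open sites that can feasibly serve all demand totals ≥ 532 even under its best assignment. Minimum: 401.

401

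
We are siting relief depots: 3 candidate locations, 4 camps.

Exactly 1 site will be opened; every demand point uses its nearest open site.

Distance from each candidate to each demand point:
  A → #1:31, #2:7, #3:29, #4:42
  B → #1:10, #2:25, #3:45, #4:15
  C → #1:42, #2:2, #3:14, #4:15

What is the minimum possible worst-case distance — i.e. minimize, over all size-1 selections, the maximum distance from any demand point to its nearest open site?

42

Open {A}.
  Farthest demand point is #4 at distance 42 (to A); all others are ≤ 42.
With {C} the worst case is 42.
With {B} the worst case is 45.
No size-1 selection achieves below 42.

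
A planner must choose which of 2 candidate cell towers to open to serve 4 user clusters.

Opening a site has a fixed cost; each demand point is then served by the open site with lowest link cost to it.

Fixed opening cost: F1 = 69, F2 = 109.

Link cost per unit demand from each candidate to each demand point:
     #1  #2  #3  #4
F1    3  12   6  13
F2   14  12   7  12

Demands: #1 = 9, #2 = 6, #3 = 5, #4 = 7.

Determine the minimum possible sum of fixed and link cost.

289

Open {F1}: assign each demand point to its cheapest open site.
  #1→F1 9×3=27, #2→F1 6×12=72, #3→F1 5×6=30, #4→F1 7×13=91
  link cost 220, fixed 69 → total 289.
Compare {F1, F2}: link cost 213 + fixed 178 = 391.
Compare {F2}: link cost 317 + fixed 109 = 426.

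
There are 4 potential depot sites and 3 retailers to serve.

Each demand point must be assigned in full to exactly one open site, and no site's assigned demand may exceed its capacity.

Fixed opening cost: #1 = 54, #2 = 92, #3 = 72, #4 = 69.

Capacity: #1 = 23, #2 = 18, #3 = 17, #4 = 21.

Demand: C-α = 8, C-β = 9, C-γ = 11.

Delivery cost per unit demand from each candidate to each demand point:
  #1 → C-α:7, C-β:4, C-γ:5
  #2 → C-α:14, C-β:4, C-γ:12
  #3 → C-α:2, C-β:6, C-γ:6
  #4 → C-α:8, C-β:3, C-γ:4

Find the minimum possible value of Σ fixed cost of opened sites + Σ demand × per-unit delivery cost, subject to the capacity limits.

228

Open {#3, #4}; cheapest assignment that respects the capacities:
  #3 (cap 17, load 8): C-α — cost 8×2 = 16
  #4 (cap 21, load 20): C-β, C-γ — cost 9×3 + 11×4 = 71
  Shipping 87, fixed 141 → total 228.
  Any other capacity-feasible assignment to {#3, #4} ships for at least 87.
Compare {#1, #3}: its best feasible assignment gives total 233.
Compare {#1, #4}: its best feasible assignment gives total 250.
Every other set of open sites that can feasibly serve all demand totals ≥ 233 even under its best assignment. Minimum: 228.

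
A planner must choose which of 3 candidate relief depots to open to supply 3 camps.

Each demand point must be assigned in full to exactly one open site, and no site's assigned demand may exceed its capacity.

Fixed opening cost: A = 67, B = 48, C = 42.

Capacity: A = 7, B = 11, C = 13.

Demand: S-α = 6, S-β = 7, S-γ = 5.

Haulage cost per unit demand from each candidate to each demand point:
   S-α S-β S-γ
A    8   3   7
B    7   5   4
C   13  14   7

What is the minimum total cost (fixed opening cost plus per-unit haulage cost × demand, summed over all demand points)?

198

Open {A, B}; cheapest assignment that respects the capacities:
  A (cap 7, load 7): S-β — cost 7×3 = 21
  B (cap 11, load 11): S-α, S-γ — cost 6×7 + 5×4 = 62
  Shipping 83, fixed 115 → total 198.
  Any other capacity-feasible assignment to {A, B} ships for at least 83.
Compare {B, C}: its best feasible assignment gives total 238.
Compare {A, B, C}: its best feasible assignment gives total 240.
Every other set of open sites that can feasibly serve all demand totals ≥ 238 even under its best assignment. Minimum: 198.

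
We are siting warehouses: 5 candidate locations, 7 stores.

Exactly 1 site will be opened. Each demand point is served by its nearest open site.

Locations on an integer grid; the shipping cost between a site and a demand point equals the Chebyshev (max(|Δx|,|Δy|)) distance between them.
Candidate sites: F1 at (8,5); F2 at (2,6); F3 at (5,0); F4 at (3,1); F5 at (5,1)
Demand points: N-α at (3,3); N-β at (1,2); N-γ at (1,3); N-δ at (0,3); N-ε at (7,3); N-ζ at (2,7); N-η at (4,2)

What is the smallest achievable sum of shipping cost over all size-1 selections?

Open {F4}.
  N-α→F4 2, N-β→F4 2, N-γ→F4 2, N-δ→F4 3, N-ε→F4 4, N-ζ→F4 6, N-η→F4 1  ⇒ total 20.
Compare {F2}: total 23.
Compare {F5}: total 24.
No size-1 selection does better; minimum is 20.

20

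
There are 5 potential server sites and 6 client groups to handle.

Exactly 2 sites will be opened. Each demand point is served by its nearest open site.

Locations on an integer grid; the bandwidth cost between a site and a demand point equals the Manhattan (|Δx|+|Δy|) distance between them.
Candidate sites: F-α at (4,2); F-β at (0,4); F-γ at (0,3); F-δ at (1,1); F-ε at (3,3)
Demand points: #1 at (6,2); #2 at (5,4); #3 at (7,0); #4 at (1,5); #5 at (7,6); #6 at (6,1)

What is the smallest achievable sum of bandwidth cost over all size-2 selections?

Open {F-α, F-β}.
  #1→F-α 2, #2→F-α 3, #3→F-α 5, #4→F-β 2, #5→F-α 7, #6→F-α 3  ⇒ total 22.
Compare {F-α, F-γ}: total 23.
Compare {F-α, F-δ}: total 24.
No size-2 selection does better; minimum is 22.

22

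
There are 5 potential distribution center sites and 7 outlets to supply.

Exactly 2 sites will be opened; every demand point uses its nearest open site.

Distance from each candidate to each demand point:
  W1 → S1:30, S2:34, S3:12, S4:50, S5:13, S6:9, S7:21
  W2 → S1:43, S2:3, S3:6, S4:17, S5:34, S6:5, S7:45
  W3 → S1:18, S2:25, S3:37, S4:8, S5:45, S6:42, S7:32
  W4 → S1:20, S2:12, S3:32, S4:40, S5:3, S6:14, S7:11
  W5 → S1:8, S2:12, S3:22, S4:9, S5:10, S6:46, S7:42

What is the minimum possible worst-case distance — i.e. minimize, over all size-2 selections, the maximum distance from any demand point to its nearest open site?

Open {W2, W4}.
  Farthest demand point is S1 at distance 20 (to W4); all others are ≤ 20.
With {W1, W5} the worst case is 21.
With {W4, W5} the worst case is 22.
No size-2 selection achieves below 20.

20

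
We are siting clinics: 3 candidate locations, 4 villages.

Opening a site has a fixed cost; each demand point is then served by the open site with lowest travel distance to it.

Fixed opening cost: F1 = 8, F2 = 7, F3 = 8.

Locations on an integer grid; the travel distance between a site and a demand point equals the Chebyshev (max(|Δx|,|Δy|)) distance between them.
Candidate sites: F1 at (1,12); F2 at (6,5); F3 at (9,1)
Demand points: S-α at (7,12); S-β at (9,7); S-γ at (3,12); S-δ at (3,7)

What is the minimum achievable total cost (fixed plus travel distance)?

Open {F2}: assign each demand point to its cheapest open site.
  S-α→F2 7, S-β→F2 3, S-γ→F2 7, S-δ→F2 3
  travel distance 20, fixed 7 → total 27.
Compare {F1}: travel distance 21 + fixed 8 = 29.
Compare {F1, F2}: travel distance 14 + fixed 15 = 29.
Compare {F1, F3}: travel distance 19 + fixed 16 = 35.
All other subsets cost ≥ 29. Minimum total cost: 27.

27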